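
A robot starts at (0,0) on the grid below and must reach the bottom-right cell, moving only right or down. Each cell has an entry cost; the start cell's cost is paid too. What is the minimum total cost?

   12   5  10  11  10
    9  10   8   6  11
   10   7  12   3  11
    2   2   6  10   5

One optimal route is (0,0) (1,0) (2,0) (3,0) (3,1) (3,2) (3,3) (3,4).
Its cost is 12 + 9 + 10 + 2 + 2 + 6 + 10 + 5 = 56.

56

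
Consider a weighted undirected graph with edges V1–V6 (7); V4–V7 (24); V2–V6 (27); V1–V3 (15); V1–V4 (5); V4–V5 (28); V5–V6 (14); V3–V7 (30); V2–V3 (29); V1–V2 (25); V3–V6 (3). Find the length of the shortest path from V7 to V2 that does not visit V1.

59

Paths from V7 to V2 avoiding V1:
V7→V3→V6→V2: 30 + 3 + 27 = 60
V7→V4→V5→V6→V2: 24 + 28 + 14 + 27 = 93
V7→V3→V2: 30 + 29 = 59
V7→V4→V5→V6→V3→V2: 24 + 28 + 14 + 3 + 29 = 98
Best route has total 59.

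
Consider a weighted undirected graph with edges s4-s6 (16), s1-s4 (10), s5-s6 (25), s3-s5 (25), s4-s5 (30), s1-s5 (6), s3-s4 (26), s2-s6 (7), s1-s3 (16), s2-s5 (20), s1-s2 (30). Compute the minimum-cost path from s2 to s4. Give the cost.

Comparing a few candidate routes:
s2 → s5 → s1 → s4: 20 + 6 + 10 = 36
s2 → s6 → s5 → s1 → s4: 7 + 25 + 6 + 10 = 48
s2 → s5 → s4: 20 + 30 = 50
s2 → s1 → s4: 30 + 10 = 40
s2 → s5 → s6 → s4: 20 + 25 + 16 = 61
s2 → s6 → s4: 7 + 16 = 23
The minimum is 23.

23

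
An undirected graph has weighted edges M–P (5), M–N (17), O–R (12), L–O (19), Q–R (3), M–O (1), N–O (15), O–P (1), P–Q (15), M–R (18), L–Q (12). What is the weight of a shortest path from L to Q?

12

Some routes from L to Q:
L → O → R → Q: 19 + 12 + 3 = 34
L → O → M → R → Q: 19 + 1 + 18 + 3 = 41
L → O → M → P → Q: 19 + 1 + 5 + 15 = 40
L → Q: 12
L → O → P → Q: 19 + 1 + 15 = 35
Shortest: 12.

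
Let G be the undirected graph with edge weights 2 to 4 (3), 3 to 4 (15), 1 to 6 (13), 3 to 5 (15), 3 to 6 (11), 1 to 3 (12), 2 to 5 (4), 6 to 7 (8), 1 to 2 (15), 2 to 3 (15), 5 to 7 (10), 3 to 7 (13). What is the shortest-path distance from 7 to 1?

Comparing a few candidate routes:
7 - 5 - 2 - 1: 10 + 4 + 15 = 29
7 - 6 - 1: 8 + 13 = 21
7 - 5 - 3 - 1: 10 + 15 + 12 = 37
7 - 6 - 3 - 1: 8 + 11 + 12 = 31
7 - 3 - 1: 13 + 12 = 25
Shortest: 21.

21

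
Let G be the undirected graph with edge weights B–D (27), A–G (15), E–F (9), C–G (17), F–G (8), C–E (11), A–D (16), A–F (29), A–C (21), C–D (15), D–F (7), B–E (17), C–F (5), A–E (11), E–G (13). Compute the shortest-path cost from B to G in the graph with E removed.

42

Checking several routes:
B-D-F-G: 27 + 7 + 8 = 42
B-D-C-F-G: 27 + 15 + 5 + 8 = 55
B-D-F-C-G: 27 + 7 + 5 + 17 = 56
Shortest: 42.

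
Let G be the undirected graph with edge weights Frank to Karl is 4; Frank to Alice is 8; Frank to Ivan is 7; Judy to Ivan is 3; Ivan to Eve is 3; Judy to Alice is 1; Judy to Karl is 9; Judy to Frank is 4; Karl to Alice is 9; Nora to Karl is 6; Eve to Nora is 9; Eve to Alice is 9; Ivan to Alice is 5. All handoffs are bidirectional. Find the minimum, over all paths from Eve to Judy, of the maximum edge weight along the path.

3

Some routes from Eve to Judy:
Eve-Ivan-Judy: max(3, 3) = 3
Eve-Ivan-Alice-Judy: max(3, 5, 1) = 5
Eve-Ivan-Frank-Alice-Judy: max(3, 7, 8, 1) = 8
Eve-Ivan-Frank-Judy: max(3, 7, 4) = 7
Eve-Ivan-Alice-Frank-Judy: max(3, 5, 8, 4) = 8
Best route has worst link 3.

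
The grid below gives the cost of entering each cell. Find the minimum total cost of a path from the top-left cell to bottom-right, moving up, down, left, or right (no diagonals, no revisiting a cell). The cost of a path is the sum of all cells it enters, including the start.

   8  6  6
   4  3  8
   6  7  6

28

One optimal route is [0,0]→[1,0]→[1,1]→[2,1]→[2,2].
Its cost is 8 + 4 + 3 + 7 + 6 = 28.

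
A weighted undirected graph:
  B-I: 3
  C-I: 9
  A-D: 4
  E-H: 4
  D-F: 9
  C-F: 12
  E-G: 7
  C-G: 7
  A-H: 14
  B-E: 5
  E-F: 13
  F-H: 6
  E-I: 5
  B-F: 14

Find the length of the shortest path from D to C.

Comparing a few candidate routes:
D - F - C: 9 + 12 = 21
D - F - H - E - G - C: 9 + 6 + 4 + 7 + 7 = 33
D - F - H - E - I - C: 9 + 6 + 4 + 5 + 9 = 33
The minimum is 21.

21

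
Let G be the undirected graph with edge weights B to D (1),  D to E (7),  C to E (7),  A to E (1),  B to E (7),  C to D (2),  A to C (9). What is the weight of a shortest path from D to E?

7

Candidate routes:
D → B → E: 1 + 7 = 8
D → E: 7
D → C → E: 2 + 7 = 9
D → C → A → E: 2 + 9 + 1 = 12
Shortest: 7.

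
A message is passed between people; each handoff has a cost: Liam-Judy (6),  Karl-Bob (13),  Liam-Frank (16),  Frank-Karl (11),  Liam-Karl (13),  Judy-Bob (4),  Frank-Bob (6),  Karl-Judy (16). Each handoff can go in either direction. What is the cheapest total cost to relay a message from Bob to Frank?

6

Some routes from Bob to Frank:
Bob→Karl→Frank: 13 + 11 = 24
Bob→Judy→Liam→Frank: 4 + 6 + 16 = 26
Bob→Judy→Karl→Frank: 4 + 16 + 11 = 31
Bob→Frank: 6
Bob→Judy→Liam→Karl→Frank: 4 + 6 + 13 + 11 = 34
Best route has total 6.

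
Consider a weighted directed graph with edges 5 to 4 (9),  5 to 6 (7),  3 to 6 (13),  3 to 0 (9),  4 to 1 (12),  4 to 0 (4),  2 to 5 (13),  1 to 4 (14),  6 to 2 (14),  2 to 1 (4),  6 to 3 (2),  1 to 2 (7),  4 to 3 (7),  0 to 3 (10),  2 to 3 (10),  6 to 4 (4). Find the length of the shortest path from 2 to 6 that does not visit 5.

Paths from 2 to 6 avoiding 5:
2-1-4-0-3-6: 4 + 14 + 4 + 10 + 13 = 45
2-1-4-3-6: 4 + 14 + 7 + 13 = 38
2-3-6: 10 + 13 = 23
The minimum is 23.

23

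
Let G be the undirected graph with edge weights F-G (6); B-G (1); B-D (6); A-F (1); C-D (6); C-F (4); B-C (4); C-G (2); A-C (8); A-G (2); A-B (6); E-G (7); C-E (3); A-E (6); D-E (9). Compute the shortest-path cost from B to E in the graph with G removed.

Comparing a few candidate routes:
B - A - E: 6 + 6 = 12
B - C - E: 4 + 3 = 7
B - A - F - C - E: 6 + 1 + 4 + 3 = 14
Shortest: 7.

7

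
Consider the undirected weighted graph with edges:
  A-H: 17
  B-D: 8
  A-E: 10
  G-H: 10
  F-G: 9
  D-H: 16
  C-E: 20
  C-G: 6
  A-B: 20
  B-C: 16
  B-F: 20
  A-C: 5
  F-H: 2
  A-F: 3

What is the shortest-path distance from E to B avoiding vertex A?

Paths from E to B avoiding A:
E→C→G→F→H→D→B: 20 + 6 + 9 + 2 + 16 + 8 = 61
E→C→B: 20 + 16 = 36
E→C→G→H→F→B: 20 + 6 + 10 + 2 + 20 = 58
E→C→G→F→B: 20 + 6 + 9 + 20 = 55
E→C→G→H→D→B: 20 + 6 + 10 + 16 + 8 = 60
Best route has total 36.

36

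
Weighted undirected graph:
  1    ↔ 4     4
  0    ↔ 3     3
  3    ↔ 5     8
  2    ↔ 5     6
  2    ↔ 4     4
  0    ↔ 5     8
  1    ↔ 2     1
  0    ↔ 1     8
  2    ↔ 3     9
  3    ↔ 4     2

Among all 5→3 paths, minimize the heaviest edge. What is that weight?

A few of the 5→3 routes:
5 → 2 → 4 → 3: max(6, 4, 2) = 6
5 → 2 → 1 → 4 → 3: max(6, 1, 4, 2) = 6
5 → 2 → 1 → 0 → 3: max(6, 1, 8, 3) = 8
The minimum achievable maximum is 6.

6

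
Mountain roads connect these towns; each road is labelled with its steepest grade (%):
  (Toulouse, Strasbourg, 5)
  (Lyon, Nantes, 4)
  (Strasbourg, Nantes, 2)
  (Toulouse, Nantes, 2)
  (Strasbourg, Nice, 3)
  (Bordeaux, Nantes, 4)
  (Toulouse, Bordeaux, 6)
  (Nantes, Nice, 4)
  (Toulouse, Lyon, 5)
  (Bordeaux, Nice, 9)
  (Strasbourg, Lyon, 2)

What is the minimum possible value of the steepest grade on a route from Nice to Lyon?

Comparing a few candidate routes:
Nice - Strasbourg - Lyon: max(3, 2) = 3
Nice - Nantes - Lyon: max(4, 4) = 4
Nice - Nantes - Strasbourg - Lyon: max(4, 2, 2) = 4
Nice - Strasbourg - Nantes - Lyon: max(3, 2, 4) = 4
Nice - Strasbourg - Toulouse - Nantes - Lyon: max(3, 5, 2, 4) = 5
Smallest bottleneck: 3%.

3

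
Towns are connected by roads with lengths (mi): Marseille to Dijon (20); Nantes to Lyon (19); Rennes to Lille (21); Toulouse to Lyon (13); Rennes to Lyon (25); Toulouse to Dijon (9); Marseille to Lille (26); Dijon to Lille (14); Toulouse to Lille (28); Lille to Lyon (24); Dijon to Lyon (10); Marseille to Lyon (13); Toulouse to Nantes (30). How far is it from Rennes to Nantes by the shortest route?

Some routes from Rennes to Nantes:
Rennes → Lyon → Nantes: 25 + 19 = 44
Rennes → Lille → Lyon → Nantes: 21 + 24 + 19 = 64
Rennes → Lille → Dijon → Lyon → Nantes: 21 + 14 + 10 + 19 = 64
Rennes → Lyon → Toulouse → Nantes: 25 + 13 + 30 = 68
Best route has total 44 mi.

44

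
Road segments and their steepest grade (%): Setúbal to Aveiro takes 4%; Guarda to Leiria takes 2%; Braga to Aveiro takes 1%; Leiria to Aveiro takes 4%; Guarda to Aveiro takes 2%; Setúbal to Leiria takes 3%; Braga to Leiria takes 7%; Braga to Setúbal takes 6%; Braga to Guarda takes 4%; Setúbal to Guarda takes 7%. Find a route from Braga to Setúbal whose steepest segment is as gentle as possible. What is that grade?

3

A few of the Braga→Setúbal routes:
Braga-Guarda-Leiria-Setúbal: max(4, 2, 3) = 4
Braga-Aveiro-Guarda-Leiria-Setúbal: max(1, 2, 2, 3) = 3
Braga-Guarda-Leiria-Aveiro-Setúbal: max(4, 2, 4, 4) = 4
Braga-Guarda-Aveiro-Setúbal: max(4, 2, 4) = 4
Best route has worst link 3%.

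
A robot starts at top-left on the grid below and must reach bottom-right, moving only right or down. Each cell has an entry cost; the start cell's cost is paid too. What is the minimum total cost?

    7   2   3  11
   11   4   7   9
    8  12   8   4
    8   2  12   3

Best path: r0c0→r0c1→r0c2→r1c2→r2c2→r2c3→r3c3
Cost: 7 + 2 + 3 + 7 + 8 + 4 + 3 = 34

34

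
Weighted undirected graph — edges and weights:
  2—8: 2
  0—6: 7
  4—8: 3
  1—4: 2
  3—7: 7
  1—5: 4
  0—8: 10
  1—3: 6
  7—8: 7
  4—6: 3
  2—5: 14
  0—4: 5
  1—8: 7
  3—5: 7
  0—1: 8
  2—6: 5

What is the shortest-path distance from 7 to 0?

15

Some routes from 7 to 0:
7→8→4→6→0: 7 + 3 + 3 + 7 = 20
7→8→0: 7 + 10 = 17
7→3→1→4→0: 7 + 6 + 2 + 5 = 20
7→8→4→1→0: 7 + 3 + 2 + 8 = 20
7→8→4→0: 7 + 3 + 5 = 15
The minimum is 15.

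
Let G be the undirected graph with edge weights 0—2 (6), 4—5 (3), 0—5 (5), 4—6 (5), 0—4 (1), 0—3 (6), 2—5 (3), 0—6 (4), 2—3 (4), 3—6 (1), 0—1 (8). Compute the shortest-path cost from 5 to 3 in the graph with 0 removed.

7

Paths from 5 to 3 avoiding 0:
5 → 2 → 3: 3 + 4 = 7
5 → 4 → 6 → 3: 3 + 5 + 1 = 9
The minimum is 7.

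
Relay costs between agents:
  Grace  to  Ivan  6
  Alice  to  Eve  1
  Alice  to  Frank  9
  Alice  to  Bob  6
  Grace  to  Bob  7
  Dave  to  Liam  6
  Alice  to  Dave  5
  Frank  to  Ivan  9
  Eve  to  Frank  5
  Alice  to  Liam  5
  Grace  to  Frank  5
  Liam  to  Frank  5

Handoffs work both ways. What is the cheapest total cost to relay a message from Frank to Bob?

12

Some routes from Frank to Bob:
Frank -> Grace -> Bob: 5 + 7 = 12
Frank -> Eve -> Alice -> Bob: 5 + 1 + 6 = 12
Frank -> Alice -> Bob: 9 + 6 = 15
The minimum is 12.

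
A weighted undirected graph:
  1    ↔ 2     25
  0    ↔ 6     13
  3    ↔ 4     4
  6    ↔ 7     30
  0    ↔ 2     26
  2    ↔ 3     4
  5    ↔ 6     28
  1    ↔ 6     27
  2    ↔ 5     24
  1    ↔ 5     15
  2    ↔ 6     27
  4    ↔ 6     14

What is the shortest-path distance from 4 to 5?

Comparing a few candidate routes:
4 - 3 - 2 - 1 - 5: 4 + 4 + 25 + 15 = 48
4 - 6 - 5: 14 + 28 = 42
4 - 3 - 2 - 5: 4 + 4 + 24 = 32
4 - 6 - 1 - 5: 14 + 27 + 15 = 56
4 - 3 - 2 - 6 - 5: 4 + 4 + 27 + 28 = 63
Best route has total 32.

32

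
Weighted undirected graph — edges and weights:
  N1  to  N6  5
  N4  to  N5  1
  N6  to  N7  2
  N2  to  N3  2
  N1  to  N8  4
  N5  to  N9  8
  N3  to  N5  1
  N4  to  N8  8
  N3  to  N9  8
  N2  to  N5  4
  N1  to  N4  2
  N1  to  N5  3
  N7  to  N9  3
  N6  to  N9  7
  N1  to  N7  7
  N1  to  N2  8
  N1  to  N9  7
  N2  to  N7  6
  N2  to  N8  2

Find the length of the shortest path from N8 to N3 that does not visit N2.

8

Some routes from N8 to N3 avoiding N2:
N8 → N4 → N5 → N3: 8 + 1 + 1 = 10
N8 → N1 → N9 → N3: 4 + 7 + 8 = 19
N8 → N4 → N1 → N5 → N3: 8 + 2 + 3 + 1 = 14
N8 → N1 → N5 → N3: 4 + 3 + 1 = 8
N8 → N1 → N4 → N5 → N3: 4 + 2 + 1 + 1 = 8
Shortest: 8.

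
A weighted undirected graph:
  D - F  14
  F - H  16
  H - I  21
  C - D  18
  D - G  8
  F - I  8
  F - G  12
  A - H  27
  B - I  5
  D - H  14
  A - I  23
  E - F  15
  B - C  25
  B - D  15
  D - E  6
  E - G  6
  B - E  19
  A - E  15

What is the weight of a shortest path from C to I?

30

A few of the C→I routes:
C - D - F - I: 18 + 14 + 8 = 40
C - D - E - F - I: 18 + 6 + 15 + 8 = 47
C - D - B - I: 18 + 15 + 5 = 38
C - B - I: 25 + 5 = 30
C - D - E - B - I: 18 + 6 + 19 + 5 = 48
C - D - G - F - I: 18 + 8 + 12 + 8 = 46
Shortest: 30.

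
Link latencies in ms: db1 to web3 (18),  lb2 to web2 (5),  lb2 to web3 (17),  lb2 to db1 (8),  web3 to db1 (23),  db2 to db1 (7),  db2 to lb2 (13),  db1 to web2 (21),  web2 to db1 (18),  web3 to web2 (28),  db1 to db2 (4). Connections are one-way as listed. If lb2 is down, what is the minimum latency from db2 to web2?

28

Paths from db2 to web2 avoiding lb2:
db2 - db1 - web3 - web2: 7 + 18 + 28 = 53
db2 - db1 - web2: 7 + 21 = 28
Best route has total 28 ms.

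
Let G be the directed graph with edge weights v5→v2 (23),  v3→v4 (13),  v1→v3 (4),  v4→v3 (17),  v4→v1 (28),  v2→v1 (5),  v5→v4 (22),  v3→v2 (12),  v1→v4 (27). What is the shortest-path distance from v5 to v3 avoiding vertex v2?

Paths from v5 to v3 avoiding v2:
v5 - v4 - v3: 22 + 17 = 39
v5 - v4 - v1 - v3: 22 + 28 + 4 = 54
Best route has total 39.

39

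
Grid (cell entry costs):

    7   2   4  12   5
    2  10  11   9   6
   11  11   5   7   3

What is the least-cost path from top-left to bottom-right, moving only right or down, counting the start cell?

39

Path r0c0→r0c1→r0c2→r0c3→r0c4→r1c4→r2c4: 7 + 2 + 4 + 12 + 5 + 6 + 3 = 39.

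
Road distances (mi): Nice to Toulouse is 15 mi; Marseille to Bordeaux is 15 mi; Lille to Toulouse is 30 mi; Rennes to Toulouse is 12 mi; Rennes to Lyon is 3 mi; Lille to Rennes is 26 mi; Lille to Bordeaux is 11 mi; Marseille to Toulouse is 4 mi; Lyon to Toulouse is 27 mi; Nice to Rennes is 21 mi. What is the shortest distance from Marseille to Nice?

Some routes from Marseille to Nice:
Marseille -> Toulouse -> Nice: 4 + 15 = 19
Marseille -> Toulouse -> Lyon -> Rennes -> Nice: 4 + 27 + 3 + 21 = 55
Marseille -> Toulouse -> Rennes -> Nice: 4 + 12 + 21 = 37
The minimum is 19 mi.

19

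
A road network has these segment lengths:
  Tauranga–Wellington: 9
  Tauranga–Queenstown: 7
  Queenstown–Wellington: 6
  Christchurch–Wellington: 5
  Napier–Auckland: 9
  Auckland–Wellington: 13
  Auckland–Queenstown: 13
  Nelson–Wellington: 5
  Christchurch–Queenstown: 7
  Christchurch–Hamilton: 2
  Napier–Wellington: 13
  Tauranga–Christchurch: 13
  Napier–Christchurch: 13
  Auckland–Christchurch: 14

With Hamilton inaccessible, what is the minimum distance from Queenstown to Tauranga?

7

Comparing a few candidate routes:
Queenstown-Wellington-Tauranga: 6 + 9 = 15
Queenstown-Christchurch-Tauranga: 7 + 13 = 20
Queenstown-Tauranga: 7
Queenstown-Christchurch-Wellington-Tauranga: 7 + 5 + 9 = 21
Best route has total 7.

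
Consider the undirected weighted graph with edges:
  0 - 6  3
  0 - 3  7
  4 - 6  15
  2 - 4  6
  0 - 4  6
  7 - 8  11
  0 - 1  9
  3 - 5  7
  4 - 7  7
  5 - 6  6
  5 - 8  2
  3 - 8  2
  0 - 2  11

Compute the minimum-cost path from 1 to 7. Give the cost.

22

Checking several routes:
1→0→2→4→7: 9 + 11 + 6 + 7 = 33
1→0→6→5→8→7: 9 + 3 + 6 + 2 + 11 = 31
1→0→3→8→7: 9 + 7 + 2 + 11 = 29
1→0→4→7: 9 + 6 + 7 = 22
The minimum is 22.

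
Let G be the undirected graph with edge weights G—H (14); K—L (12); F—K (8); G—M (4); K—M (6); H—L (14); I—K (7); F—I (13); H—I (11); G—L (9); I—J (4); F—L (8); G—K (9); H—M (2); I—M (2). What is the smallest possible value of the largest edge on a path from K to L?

8

A few of the K→L routes:
K → M → G → L: max(6, 4, 9) = 9
K → G → L: max(9, 9) = 9
K → I → M → G → L: max(7, 2, 4, 9) = 9
K → F → L: max(8, 8) = 8
Smallest bottleneck: 8.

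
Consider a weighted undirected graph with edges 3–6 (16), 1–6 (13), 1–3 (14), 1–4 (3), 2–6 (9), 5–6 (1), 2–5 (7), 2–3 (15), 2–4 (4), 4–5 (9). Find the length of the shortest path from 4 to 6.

Checking several routes:
4 -> 5 -> 6: 9 + 1 = 10
4 -> 2 -> 6: 4 + 9 = 13
4 -> 2 -> 5 -> 6: 4 + 7 + 1 = 12
4 -> 1 -> 6: 3 + 13 = 16
Shortest: 10.

10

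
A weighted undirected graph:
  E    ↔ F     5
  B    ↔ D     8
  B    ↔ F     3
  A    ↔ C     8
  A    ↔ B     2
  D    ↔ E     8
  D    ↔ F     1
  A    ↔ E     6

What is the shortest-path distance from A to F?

5

A few of the A→F routes:
A - B - F: 2 + 3 = 5
A - B - D - E - F: 2 + 8 + 8 + 5 = 23
A - E - F: 6 + 5 = 11
A - B - D - F: 2 + 8 + 1 = 11
A - E - D - F: 6 + 8 + 1 = 15
Best route has total 5.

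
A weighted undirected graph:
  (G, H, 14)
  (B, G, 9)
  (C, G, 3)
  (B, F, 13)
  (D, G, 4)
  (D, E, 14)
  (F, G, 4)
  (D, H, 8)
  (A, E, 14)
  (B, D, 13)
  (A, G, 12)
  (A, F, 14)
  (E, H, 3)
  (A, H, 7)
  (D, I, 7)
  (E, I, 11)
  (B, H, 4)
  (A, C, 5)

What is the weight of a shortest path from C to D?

7

Checking several routes:
C - G - B - D: 3 + 9 + 13 = 25
C - A - H - D: 5 + 7 + 8 = 20
C - A - G - D: 5 + 12 + 4 = 21
C - G - D: 3 + 4 = 7
C - G - B - H - D: 3 + 9 + 4 + 8 = 24
C - G - H - D: 3 + 14 + 8 = 25
Best route has total 7.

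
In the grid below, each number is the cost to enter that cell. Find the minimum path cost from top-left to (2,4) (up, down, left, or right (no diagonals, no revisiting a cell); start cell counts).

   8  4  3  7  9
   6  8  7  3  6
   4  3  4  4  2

Take [0,0]→[0,1]→[0,2]→[0,3]→[1,3]→[2,3]→[2,4] for a total of 8 + 4 + 3 + 7 + 3 + 4 + 2 = 31.

31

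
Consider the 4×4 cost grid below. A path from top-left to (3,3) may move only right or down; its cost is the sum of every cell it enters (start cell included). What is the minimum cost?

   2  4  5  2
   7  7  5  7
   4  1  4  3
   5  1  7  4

Take (0,0) (0,1) (1,1) (2,1) (2,2) (2,3) (3,3) for a total of 2 + 4 + 7 + 1 + 4 + 3 + 4 = 25.

25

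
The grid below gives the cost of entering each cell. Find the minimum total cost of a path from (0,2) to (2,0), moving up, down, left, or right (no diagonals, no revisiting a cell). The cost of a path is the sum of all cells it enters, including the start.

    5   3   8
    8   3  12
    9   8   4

Path r0c2 -> r0c1 -> r1c1 -> r1c0 -> r2c0: 8 + 3 + 3 + 8 + 9 = 31.

31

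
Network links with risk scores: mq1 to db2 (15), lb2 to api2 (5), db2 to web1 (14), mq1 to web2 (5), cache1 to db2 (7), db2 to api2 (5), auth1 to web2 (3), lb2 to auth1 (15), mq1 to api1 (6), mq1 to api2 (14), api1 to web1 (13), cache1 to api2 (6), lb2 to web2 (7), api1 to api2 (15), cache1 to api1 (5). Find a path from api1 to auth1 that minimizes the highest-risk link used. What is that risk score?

A few of the api1→auth1 routes:
api1 - web1 - db2 - cache1 - api2 - mq1 - web2 - auth1: max(13, 14, 7, 6, 14, 5, 3) = 14
api1 - mq1 - web2 - auth1: max(6, 5, 3) = 6
api1 - cache1 - db2 - api2 - lb2 - web2 - auth1: max(5, 7, 5, 5, 7, 3) = 7
api1 - web1 - db2 - cache1 - api2 - lb2 - web2 - auth1: max(13, 14, 7, 6, 5, 7, 3) = 14
api1 - web1 - db2 - api2 - lb2 - web2 - auth1: max(13, 14, 5, 5, 7, 3) = 14
api1 - cache1 - api2 - lb2 - web2 - auth1: max(5, 6, 5, 7, 3) = 7
Smallest bottleneck: 6.

6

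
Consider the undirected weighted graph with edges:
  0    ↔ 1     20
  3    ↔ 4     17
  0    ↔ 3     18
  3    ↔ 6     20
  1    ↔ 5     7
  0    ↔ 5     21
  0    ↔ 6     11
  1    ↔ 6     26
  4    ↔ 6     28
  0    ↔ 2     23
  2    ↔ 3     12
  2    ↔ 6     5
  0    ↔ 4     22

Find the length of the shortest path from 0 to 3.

18

A few of the 0→3 routes:
0 → 2 → 3: 23 + 12 = 35
0 → 6 → 3: 11 + 20 = 31
0 → 6 → 2 → 3: 11 + 5 + 12 = 28
0 → 3: 18
0 → 4 → 3: 22 + 17 = 39
0 → 2 → 6 → 3: 23 + 5 + 20 = 48
The minimum is 18.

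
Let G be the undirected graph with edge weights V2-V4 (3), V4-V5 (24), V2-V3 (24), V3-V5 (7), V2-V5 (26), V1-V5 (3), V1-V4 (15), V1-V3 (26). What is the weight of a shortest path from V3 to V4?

25

A few of the V3→V4 routes:
V3→V5→V2→V4: 7 + 26 + 3 = 36
V3→V1→V4: 26 + 15 = 41
V3→V2→V4: 24 + 3 = 27
V3→V5→V1→V4: 7 + 3 + 15 = 25
V3→V5→V4: 7 + 24 = 31
The minimum is 25.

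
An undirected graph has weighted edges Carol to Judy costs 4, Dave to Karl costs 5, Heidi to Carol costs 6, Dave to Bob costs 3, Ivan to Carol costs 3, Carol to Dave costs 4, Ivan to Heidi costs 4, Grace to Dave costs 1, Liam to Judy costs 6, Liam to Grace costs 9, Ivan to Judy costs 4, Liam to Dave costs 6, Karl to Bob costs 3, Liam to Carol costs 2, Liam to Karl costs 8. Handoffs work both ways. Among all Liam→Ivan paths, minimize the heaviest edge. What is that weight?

3

A few of the Liam→Ivan routes:
Liam→Judy→Carol→Heidi→Ivan: max(6, 4, 6, 4) = 6
Liam→Carol→Judy→Ivan: max(2, 4, 4) = 4
Liam→Judy→Ivan: max(6, 4) = 6
Liam→Judy→Carol→Ivan: max(6, 4, 3) = 6
Liam→Dave→Carol→Heidi→Ivan: max(6, 4, 6, 4) = 6
Liam→Carol→Ivan: max(2, 3) = 3
Best route has worst link 3.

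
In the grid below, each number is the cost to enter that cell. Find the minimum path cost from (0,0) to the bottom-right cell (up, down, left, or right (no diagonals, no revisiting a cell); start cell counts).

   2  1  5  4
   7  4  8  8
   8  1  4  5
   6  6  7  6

One optimal route is (0,0)→(0,1)→(1,1)→(2,1)→(2,2)→(2,3)→(3,3).
Its cost is 2 + 1 + 4 + 1 + 4 + 5 + 6 = 23.

23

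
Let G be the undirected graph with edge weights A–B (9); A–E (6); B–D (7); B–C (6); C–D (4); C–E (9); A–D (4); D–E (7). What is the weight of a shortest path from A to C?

Some routes from A to C:
A→E→C: 6 + 9 = 15
A→B→C: 9 + 6 = 15
A→D→C: 4 + 4 = 8
A→D→E→C: 4 + 7 + 9 = 20
A→D→B→C: 4 + 7 + 6 = 17
A→E→D→C: 6 + 7 + 4 = 17
Shortest: 8.

8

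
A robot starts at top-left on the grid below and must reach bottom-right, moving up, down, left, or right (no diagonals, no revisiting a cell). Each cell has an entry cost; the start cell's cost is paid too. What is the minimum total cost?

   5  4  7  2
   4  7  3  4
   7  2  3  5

26

Take r0c0→r0c1→r1c1→r2c1→r2c2→r2c3 for a total of 5 + 4 + 7 + 2 + 3 + 5 = 26.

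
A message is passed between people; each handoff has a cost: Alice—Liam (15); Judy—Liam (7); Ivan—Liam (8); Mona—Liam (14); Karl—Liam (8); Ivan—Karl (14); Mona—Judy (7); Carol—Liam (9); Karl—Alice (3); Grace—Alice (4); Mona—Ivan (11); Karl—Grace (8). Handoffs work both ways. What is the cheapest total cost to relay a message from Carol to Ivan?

Comparing a few candidate routes:
Carol → Liam → Judy → Mona → Ivan: 9 + 7 + 7 + 11 = 34
Carol → Liam → Karl → Ivan: 9 + 8 + 14 = 31
Carol → Liam → Mona → Ivan: 9 + 14 + 11 = 34
Carol → Liam → Ivan: 9 + 8 = 17
Best route has total 17.

17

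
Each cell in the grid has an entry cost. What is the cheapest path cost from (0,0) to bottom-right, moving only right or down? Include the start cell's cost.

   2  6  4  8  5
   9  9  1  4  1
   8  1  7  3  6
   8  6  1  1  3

24

Cheapest: r0c0 → r0c1 → r0c2 → r1c2 → r1c3 → r2c3 → r3c3 → r3c4
  2 + 6 + 4 + 1 + 4 + 3 + 1 + 3 = 24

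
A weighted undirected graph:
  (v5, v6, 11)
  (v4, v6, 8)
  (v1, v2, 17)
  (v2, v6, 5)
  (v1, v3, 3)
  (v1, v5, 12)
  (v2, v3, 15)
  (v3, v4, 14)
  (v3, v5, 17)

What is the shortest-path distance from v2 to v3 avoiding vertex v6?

Routes from v2 to v3 avoiding v6:
v2 - v3: 15
v2 - v1 - v3: 17 + 3 = 20
v2 - v1 - v5 - v3: 17 + 12 + 17 = 46
The minimum is 15.

15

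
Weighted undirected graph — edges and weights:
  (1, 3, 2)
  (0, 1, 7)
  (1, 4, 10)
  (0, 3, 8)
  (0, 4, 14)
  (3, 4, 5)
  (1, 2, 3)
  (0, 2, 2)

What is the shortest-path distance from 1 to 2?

3

A few of the 1→2 routes:
1 → 3 → 4 → 0 → 2: 2 + 5 + 14 + 2 = 23
1 → 0 → 2: 7 + 2 = 9
1 → 3 → 0 → 2: 2 + 8 + 2 = 12
1 → 2: 3
Best route has total 3.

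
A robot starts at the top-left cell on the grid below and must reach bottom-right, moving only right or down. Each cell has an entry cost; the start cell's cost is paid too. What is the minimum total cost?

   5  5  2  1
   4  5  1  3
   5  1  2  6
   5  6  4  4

23

Take [0,0] [0,1] [0,2] [1,2] [2,2] [3,2] [3,3] for a total of 5 + 5 + 2 + 1 + 2 + 4 + 4 = 23.
(Top row then right column would cost 26.)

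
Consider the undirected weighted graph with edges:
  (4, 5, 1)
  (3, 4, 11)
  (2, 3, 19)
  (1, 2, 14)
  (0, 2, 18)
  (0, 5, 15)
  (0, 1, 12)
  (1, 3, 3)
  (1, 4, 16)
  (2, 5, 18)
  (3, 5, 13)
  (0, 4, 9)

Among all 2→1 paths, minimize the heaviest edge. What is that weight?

Comparing a few candidate routes:
2 - 0 - 4 - 1: max(18, 9, 16) = 18
2 - 1: max(14) = 14
2 - 0 - 5 - 4 - 1: max(18, 15, 1, 16) = 18
2 - 0 - 5 - 4 - 3 - 1: max(18, 15, 1, 11, 3) = 18
2 - 0 - 5 - 3 - 4 - 1: max(18, 15, 13, 11, 16) = 18
2 - 0 - 5 - 3 - 1: max(18, 15, 13, 3) = 18
The minimum achievable maximum is 14.

14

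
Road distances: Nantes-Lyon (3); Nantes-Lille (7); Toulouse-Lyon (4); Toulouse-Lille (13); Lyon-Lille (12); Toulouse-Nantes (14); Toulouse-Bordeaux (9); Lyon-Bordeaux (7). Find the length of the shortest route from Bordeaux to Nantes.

A few of the Bordeaux→Nantes routes:
Bordeaux - Lyon - Toulouse - Nantes: 7 + 4 + 14 = 25
Bordeaux - Toulouse - Nantes: 9 + 14 = 23
Bordeaux - Lyon - Lille - Nantes: 7 + 12 + 7 = 26
Bordeaux - Lyon - Nantes: 7 + 3 = 10
Bordeaux - Toulouse - Lyon - Nantes: 9 + 4 + 3 = 16
Best route has total 10.

10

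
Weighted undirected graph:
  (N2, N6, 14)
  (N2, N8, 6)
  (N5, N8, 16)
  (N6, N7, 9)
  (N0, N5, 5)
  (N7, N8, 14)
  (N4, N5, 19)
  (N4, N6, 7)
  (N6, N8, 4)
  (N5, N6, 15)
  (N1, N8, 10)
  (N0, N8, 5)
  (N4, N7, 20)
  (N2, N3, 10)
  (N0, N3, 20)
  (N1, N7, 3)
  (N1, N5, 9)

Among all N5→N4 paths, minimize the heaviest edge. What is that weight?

Some routes from N5 to N4:
N5 -> N0 -> N8 -> N6 -> N4: max(5, 5, 4, 7) = 7
N5 -> N1 -> N7 -> N6 -> N4: max(9, 3, 9, 7) = 9
N5 -> N0 -> N8 -> N1 -> N7 -> N6 -> N4: max(5, 5, 10, 3, 9, 7) = 10
The minimum achievable maximum is 7.

7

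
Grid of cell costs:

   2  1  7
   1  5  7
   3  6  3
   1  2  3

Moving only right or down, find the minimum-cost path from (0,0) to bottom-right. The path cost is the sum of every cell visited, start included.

Best path: r0c0 r1c0 r2c0 r3c0 r3c1 r3c2
Cost: 2 + 1 + 3 + 1 + 2 + 3 = 12

12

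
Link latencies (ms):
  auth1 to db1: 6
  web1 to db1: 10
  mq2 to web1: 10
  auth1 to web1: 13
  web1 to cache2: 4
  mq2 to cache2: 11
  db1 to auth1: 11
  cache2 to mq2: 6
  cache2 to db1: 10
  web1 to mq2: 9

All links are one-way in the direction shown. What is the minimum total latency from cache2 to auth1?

21

Routes from cache2 to auth1:
cache2 -> db1 -> auth1: 10 + 11 = 21
cache2 -> mq2 -> web1 -> db1 -> auth1: 6 + 10 + 10 + 11 = 37
Shortest: 21 ms.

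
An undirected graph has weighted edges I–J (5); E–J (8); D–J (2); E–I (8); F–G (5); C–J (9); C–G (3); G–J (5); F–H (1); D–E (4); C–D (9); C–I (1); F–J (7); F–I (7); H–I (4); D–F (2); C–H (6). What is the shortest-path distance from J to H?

5

Some routes from J to H:
J→D→F→H: 2 + 2 + 1 = 5
J→I→H: 5 + 4 = 9
J→G→F→H: 5 + 5 + 1 = 11
J→I→C→H: 5 + 1 + 6 = 12
J→F→H: 7 + 1 = 8
The minimum is 5.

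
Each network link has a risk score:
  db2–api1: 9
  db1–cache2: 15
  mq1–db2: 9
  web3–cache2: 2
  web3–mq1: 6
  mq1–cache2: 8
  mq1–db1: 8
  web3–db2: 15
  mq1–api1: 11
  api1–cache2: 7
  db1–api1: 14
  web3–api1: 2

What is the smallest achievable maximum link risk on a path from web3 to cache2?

2

Checking several routes:
web3→cache2: max(2) = 2
web3→api1→cache2: max(2, 7) = 7
web3→mq1→cache2: max(6, 8) = 8
web3→api1→db2→mq1→cache2: max(2, 9, 9, 8) = 9
Best route has worst link 2.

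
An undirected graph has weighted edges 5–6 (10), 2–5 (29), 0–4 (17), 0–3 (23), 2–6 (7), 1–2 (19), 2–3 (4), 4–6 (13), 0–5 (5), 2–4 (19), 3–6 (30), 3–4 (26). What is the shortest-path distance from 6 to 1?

26

Some routes from 6 to 1:
6-5-2-1: 10 + 29 + 19 = 58
6-3-2-1: 30 + 4 + 19 = 53
6-4-2-1: 13 + 19 + 19 = 51
6-2-1: 7 + 19 = 26
The minimum is 26.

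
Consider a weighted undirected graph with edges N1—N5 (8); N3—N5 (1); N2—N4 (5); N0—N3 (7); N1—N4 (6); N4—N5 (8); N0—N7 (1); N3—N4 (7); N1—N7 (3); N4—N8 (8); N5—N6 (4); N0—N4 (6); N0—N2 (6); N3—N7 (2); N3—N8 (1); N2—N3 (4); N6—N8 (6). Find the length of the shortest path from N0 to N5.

Checking several routes:
N0 → N7 → N3 → N5: 1 + 2 + 1 = 4
N0 → N2 → N3 → N5: 6 + 4 + 1 = 11
N0 → N3 → N5: 7 + 1 = 8
The minimum is 4.

4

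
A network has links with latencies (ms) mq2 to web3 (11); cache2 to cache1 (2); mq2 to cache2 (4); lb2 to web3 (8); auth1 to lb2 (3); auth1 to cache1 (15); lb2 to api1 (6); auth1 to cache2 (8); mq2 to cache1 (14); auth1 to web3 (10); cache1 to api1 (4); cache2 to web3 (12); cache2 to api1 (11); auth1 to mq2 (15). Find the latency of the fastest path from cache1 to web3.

Some routes from cache1 to web3:
cache1 -> cache2 -> web3: 2 + 12 = 14
cache1 -> cache2 -> mq2 -> web3: 2 + 4 + 11 = 17
cache1 -> api1 -> lb2 -> web3: 4 + 6 + 8 = 18
Shortest: 14 ms.

14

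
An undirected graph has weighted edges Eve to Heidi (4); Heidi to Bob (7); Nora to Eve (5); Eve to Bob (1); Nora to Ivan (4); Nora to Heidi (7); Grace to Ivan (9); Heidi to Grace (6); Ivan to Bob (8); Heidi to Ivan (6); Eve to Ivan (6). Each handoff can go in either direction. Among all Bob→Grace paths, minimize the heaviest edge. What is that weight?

6

Some routes from Bob to Grace:
Bob -> Eve -> Ivan -> Nora -> Heidi -> Grace: max(1, 6, 4, 7, 6) = 7
Bob -> Eve -> Heidi -> Grace: max(1, 4, 6) = 6
Bob -> Heidi -> Grace: max(7, 6) = 7
Bob -> Eve -> Nora -> Heidi -> Grace: max(1, 5, 7, 6) = 7
Bob -> Eve -> Ivan -> Heidi -> Grace: max(1, 6, 6, 6) = 6
Bob -> Eve -> Nora -> Ivan -> Heidi -> Grace: max(1, 5, 4, 6, 6) = 6
Smallest bottleneck: 6.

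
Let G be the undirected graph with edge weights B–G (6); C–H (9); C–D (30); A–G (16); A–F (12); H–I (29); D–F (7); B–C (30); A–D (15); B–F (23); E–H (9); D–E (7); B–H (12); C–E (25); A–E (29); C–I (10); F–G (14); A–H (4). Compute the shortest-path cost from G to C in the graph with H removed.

36

Comparing a few candidate routes:
G→F→D→C: 14 + 7 + 30 = 51
G→F→D→E→C: 14 + 7 + 7 + 25 = 53
G→A→D→C: 16 + 15 + 30 = 61
G→B→C: 6 + 30 = 36
The minimum is 36.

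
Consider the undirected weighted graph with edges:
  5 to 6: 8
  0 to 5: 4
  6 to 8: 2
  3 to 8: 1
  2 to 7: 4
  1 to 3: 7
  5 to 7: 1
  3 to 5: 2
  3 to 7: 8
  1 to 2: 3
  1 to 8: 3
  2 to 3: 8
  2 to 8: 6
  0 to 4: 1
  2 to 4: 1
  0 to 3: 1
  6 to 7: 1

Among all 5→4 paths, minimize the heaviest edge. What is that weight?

2

Some routes from 5 to 4:
5-3-8-1-2-4: max(2, 1, 3, 3, 1) = 3
5-7-6-8-1-2-4: max(1, 1, 2, 3, 3, 1) = 3
5-7-6-8-3-0-4: max(1, 1, 2, 1, 1, 1) = 2
5-3-0-4: max(2, 1, 1) = 2
Best route has worst link 2.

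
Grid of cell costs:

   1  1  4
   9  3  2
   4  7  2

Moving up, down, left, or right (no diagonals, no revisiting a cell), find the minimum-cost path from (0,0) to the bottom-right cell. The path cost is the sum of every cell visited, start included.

9

Cheapest: r0c0 → r0c1 → r1c1 → r1c2 → r2c2
  1 + 1 + 3 + 2 + 2 = 9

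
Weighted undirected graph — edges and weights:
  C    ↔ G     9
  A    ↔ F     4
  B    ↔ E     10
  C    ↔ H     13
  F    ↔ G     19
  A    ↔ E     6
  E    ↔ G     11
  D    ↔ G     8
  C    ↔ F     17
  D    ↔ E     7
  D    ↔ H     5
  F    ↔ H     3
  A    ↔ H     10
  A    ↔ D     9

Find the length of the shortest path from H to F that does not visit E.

3

Comparing a few candidate routes:
H - D - G - F: 5 + 8 + 19 = 32
H - D - A - F: 5 + 9 + 4 = 18
H - C - F: 13 + 17 = 30
H - F: 3
H - A - F: 10 + 4 = 14
Best route has total 3.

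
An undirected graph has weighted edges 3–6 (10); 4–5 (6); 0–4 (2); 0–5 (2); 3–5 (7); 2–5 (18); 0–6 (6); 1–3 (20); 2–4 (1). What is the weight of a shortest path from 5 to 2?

Paths from 5 to 2:
5-3-6-0-4-2: 7 + 10 + 6 + 2 + 1 = 26
5-4-2: 6 + 1 = 7
5-2: 18
5-0-4-2: 2 + 2 + 1 = 5
Shortest: 5.

5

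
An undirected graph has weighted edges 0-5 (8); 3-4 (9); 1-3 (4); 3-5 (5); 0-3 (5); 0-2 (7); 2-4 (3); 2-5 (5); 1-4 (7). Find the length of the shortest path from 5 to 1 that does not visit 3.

15

Candidate routes:
5 - 0 - 2 - 4 - 1: 8 + 7 + 3 + 7 = 25
5 - 2 - 4 - 1: 5 + 3 + 7 = 15
Shortest: 15.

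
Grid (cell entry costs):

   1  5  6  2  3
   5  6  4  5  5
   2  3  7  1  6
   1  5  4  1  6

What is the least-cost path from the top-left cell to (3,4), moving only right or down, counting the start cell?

Cheapest: r0c0→r1c0→r2c0→r3c0→r3c1→r3c2→r3c3→r3c4
  1 + 5 + 2 + 1 + 5 + 4 + 1 + 6 = 25

25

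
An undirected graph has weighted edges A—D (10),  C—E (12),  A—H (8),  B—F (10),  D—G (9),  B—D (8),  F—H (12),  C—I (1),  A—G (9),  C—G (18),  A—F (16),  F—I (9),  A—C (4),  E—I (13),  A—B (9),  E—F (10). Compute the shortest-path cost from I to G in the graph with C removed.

A few of the I→G routes:
I -> F -> A -> G: 9 + 16 + 9 = 34
I -> F -> B -> A -> G: 9 + 10 + 9 + 9 = 37
I -> F -> B -> D -> G: 9 + 10 + 8 + 9 = 36
Shortest: 34.

34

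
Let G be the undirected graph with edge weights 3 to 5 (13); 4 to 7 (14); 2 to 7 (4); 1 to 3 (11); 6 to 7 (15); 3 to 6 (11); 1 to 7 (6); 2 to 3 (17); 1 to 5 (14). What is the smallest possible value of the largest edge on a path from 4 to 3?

Paths from 4 to 3:
4 -> 7 -> 1 -> 3: max(14, 6, 11) = 14
4 -> 7 -> 2 -> 3: max(14, 4, 17) = 17
4 -> 7 -> 6 -> 3: max(14, 15, 11) = 15
4 -> 7 -> 1 -> 5 -> 3: max(14, 6, 14, 13) = 14
Smallest bottleneck: 14.

14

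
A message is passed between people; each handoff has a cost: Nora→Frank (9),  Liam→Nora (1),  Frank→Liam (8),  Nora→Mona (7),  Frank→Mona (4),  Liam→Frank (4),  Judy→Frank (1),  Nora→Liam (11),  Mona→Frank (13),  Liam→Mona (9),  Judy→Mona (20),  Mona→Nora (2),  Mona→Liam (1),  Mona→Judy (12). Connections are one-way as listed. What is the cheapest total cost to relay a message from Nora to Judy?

19

Some routes from Nora to Judy:
Nora → Mona → Judy: 7 + 12 = 19
Nora → Liam → Mona → Judy: 11 + 9 + 12 = 32
Nora → Frank → Mona → Judy: 9 + 4 + 12 = 25
Nora → Liam → Frank → Mona → Judy: 11 + 4 + 4 + 12 = 31
Shortest: 19.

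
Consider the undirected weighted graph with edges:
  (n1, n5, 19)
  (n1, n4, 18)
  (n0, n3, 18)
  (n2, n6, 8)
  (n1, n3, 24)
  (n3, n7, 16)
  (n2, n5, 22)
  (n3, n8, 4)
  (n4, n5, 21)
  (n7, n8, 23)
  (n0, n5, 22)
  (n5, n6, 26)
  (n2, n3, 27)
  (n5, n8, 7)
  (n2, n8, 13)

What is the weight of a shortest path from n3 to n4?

Comparing a few candidate routes:
n3 - n8 - n2 - n5 - n4: 4 + 13 + 22 + 21 = 60
n3 - n8 - n5 - n4: 4 + 7 + 21 = 32
n3 - n1 - n5 - n4: 24 + 19 + 21 = 64
n3 - n0 - n5 - n4: 18 + 22 + 21 = 61
n3 - n1 - n4: 24 + 18 = 42
n3 - n8 - n5 - n1 - n4: 4 + 7 + 19 + 18 = 48
Best route has total 32.

32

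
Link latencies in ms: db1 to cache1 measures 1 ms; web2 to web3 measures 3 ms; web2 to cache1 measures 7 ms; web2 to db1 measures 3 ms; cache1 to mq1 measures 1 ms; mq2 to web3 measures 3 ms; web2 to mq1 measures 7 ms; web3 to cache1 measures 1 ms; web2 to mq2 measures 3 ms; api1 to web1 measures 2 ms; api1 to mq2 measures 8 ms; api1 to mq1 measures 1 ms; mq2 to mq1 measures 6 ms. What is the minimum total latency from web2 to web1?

Checking several routes:
web2 -> db1 -> cache1 -> mq1 -> api1 -> web1: 3 + 1 + 1 + 1 + 2 = 8
web2 -> mq2 -> mq1 -> api1 -> web1: 3 + 6 + 1 + 2 = 12
web2 -> web3 -> cache1 -> mq1 -> api1 -> web1: 3 + 1 + 1 + 1 + 2 = 8
web2 -> mq2 -> web3 -> cache1 -> mq1 -> api1 -> web1: 3 + 3 + 1 + 1 + 1 + 2 = 11
web2 -> mq1 -> api1 -> web1: 7 + 1 + 2 = 10
web2 -> cache1 -> mq1 -> api1 -> web1: 7 + 1 + 1 + 2 = 11
The minimum is 8 ms.

8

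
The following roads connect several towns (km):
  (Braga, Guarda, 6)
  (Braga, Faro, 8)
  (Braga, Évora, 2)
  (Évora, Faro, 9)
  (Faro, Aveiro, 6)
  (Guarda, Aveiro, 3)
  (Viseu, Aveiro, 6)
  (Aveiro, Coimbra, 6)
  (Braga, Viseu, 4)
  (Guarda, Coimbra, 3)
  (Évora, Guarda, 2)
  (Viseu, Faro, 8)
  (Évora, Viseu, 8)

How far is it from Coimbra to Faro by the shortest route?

Checking several routes:
Coimbra-Guarda-Évora-Faro: 3 + 2 + 9 = 14
Coimbra-Aveiro-Faro: 6 + 6 = 12
Coimbra-Guarda-Aveiro-Faro: 3 + 3 + 6 = 12
Best route has total 12 km.

12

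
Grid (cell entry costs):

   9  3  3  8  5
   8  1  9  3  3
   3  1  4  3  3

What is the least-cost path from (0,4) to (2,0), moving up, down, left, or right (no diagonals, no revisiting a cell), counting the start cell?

22

Take (0,4) (1,4) (1,3) (2,3) (2,2) (2,1) (2,0) for a total of 5 + 3 + 3 + 3 + 4 + 1 + 3 = 22.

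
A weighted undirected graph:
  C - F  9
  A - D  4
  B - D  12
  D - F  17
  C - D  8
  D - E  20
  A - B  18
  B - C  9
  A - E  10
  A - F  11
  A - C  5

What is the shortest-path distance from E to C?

15

Some routes from E to C:
E-D-A-C: 20 + 4 + 5 = 29
E-A-F-C: 10 + 11 + 9 = 30
E-A-D-C: 10 + 4 + 8 = 22
E-A-C: 10 + 5 = 15
E-D-C: 20 + 8 = 28
E-A-D-B-C: 10 + 4 + 12 + 9 = 35
The minimum is 15.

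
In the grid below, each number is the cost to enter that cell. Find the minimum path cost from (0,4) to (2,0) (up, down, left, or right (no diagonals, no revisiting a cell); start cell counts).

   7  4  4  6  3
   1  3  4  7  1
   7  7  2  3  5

26

One optimal route is [0,4] [1,4] [1,3] [1,2] [1,1] [1,0] [2,0].
Its cost is 3 + 1 + 7 + 4 + 3 + 1 + 7 = 26.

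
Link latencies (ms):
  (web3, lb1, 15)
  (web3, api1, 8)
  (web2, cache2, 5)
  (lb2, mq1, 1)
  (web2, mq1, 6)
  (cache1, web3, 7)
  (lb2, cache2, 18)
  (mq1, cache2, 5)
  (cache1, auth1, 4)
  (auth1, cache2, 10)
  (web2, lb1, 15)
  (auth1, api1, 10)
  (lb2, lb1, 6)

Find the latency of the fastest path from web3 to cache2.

21

Some routes from web3 to cache2:
web3 - api1 - auth1 - cache2: 8 + 10 + 10 = 28
web3 - cache1 - auth1 - cache2: 7 + 4 + 10 = 21
web3 - lb1 - lb2 - mq1 - web2 - cache2: 15 + 6 + 1 + 6 + 5 = 33
web3 - lb1 - lb2 - mq1 - cache2: 15 + 6 + 1 + 5 = 27
The minimum is 21 ms.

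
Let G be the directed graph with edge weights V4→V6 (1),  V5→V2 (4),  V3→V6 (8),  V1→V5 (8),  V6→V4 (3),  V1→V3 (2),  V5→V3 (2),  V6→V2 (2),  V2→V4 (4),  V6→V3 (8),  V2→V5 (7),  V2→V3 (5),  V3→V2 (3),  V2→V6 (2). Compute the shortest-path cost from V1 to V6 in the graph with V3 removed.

Routes from V1 to V6 avoiding V3:
V1 → V5 → V2 → V4 → V6: 8 + 4 + 4 + 1 = 17
V1 → V5 → V2 → V6: 8 + 4 + 2 = 14
Shortest: 14.

14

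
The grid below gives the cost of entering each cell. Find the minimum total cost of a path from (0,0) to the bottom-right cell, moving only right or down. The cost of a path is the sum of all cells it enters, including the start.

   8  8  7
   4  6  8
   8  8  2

28

Cheapest: r0c0 r1c0 r1c1 r1c2 r2c2
  8 + 4 + 6 + 8 + 2 = 28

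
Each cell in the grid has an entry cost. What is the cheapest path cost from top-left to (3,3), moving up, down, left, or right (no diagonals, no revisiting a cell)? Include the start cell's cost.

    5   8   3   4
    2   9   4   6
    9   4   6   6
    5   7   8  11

Path [0,0] → [0,1] → [0,2] → [0,3] → [1,3] → [2,3] → [3,3]: 5 + 8 + 3 + 4 + 6 + 6 + 11 = 43.

43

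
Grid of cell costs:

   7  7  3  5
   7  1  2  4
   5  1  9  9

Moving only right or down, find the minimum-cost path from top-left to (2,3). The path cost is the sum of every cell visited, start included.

30

Best path: r0c0 -> r0c1 -> r1c1 -> r1c2 -> r1c3 -> r2c3
Cost: 7 + 7 + 1 + 2 + 4 + 9 = 30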